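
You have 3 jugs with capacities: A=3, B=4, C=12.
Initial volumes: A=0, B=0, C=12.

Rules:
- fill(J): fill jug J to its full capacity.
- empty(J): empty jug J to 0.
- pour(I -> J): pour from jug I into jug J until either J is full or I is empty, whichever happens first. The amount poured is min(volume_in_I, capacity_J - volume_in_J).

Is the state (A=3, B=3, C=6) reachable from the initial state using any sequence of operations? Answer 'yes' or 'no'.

BFS from (A=0, B=0, C=12):
  1. pour(C -> A) -> (A=3 B=0 C=9)
  2. pour(A -> B) -> (A=0 B=3 C=9)
  3. pour(C -> A) -> (A=3 B=3 C=6)
Target reached → yes.

Answer: yes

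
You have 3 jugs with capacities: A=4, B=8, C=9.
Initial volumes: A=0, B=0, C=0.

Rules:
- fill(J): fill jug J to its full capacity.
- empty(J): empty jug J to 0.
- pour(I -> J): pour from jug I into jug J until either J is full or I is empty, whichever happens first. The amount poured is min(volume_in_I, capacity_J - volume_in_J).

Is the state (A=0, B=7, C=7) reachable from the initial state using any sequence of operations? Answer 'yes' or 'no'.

Answer: yes

Derivation:
BFS from (A=0, B=0, C=0):
  1. fill(C) -> (A=0 B=0 C=9)
  2. pour(C -> B) -> (A=0 B=8 C=1)
  3. empty(B) -> (A=0 B=0 C=1)
  4. pour(C -> A) -> (A=1 B=0 C=0)
  5. fill(C) -> (A=1 B=0 C=9)
  6. pour(C -> B) -> (A=1 B=8 C=1)
  7. pour(C -> A) -> (A=2 B=8 C=0)
  8. pour(B -> C) -> (A=2 B=0 C=8)
  9. fill(B) -> (A=2 B=8 C=8)
  10. pour(B -> C) -> (A=2 B=7 C=9)
  11. pour(C -> A) -> (A=4 B=7 C=7)
  12. empty(A) -> (A=0 B=7 C=7)
Target reached → yes.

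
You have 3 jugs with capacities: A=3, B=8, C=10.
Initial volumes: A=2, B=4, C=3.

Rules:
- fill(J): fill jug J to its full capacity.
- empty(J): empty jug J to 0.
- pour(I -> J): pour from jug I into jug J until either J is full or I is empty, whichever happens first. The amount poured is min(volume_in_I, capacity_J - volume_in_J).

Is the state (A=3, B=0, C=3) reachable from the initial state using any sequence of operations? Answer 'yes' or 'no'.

BFS from (A=2, B=4, C=3):
  1. fill(A) -> (A=3 B=4 C=3)
  2. empty(B) -> (A=3 B=0 C=3)
Target reached → yes.

Answer: yes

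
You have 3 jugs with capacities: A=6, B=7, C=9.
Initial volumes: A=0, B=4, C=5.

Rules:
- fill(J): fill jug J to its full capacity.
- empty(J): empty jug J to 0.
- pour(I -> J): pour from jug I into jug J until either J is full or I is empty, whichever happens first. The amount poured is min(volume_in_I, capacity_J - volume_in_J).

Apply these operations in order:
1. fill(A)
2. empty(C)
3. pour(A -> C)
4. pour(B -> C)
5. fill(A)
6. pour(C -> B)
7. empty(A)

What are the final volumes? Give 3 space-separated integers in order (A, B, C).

Answer: 0 7 3

Derivation:
Step 1: fill(A) -> (A=6 B=4 C=5)
Step 2: empty(C) -> (A=6 B=4 C=0)
Step 3: pour(A -> C) -> (A=0 B=4 C=6)
Step 4: pour(B -> C) -> (A=0 B=1 C=9)
Step 5: fill(A) -> (A=6 B=1 C=9)
Step 6: pour(C -> B) -> (A=6 B=7 C=3)
Step 7: empty(A) -> (A=0 B=7 C=3)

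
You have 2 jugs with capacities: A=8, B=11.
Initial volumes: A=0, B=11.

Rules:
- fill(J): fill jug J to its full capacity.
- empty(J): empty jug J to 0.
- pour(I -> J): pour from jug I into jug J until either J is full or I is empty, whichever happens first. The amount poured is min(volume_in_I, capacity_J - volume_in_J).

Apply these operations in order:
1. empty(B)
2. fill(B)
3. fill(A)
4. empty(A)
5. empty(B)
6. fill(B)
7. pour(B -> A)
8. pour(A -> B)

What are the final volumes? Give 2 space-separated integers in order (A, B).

Answer: 0 11

Derivation:
Step 1: empty(B) -> (A=0 B=0)
Step 2: fill(B) -> (A=0 B=11)
Step 3: fill(A) -> (A=8 B=11)
Step 4: empty(A) -> (A=0 B=11)
Step 5: empty(B) -> (A=0 B=0)
Step 6: fill(B) -> (A=0 B=11)
Step 7: pour(B -> A) -> (A=8 B=3)
Step 8: pour(A -> B) -> (A=0 B=11)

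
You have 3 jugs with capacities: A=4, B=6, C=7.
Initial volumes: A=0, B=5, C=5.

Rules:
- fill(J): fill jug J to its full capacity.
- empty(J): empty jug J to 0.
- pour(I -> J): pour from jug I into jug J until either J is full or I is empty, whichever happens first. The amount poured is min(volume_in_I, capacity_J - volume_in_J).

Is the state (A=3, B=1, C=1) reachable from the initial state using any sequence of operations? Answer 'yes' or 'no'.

Answer: no

Derivation:
BFS explored all 190 reachable states.
Reachable set includes: (0,0,0), (0,0,1), (0,0,2), (0,0,3), (0,0,4), (0,0,5), (0,0,6), (0,0,7), (0,1,0), (0,1,1), (0,1,2), (0,1,3) ...
Target (A=3, B=1, C=1) not in reachable set → no.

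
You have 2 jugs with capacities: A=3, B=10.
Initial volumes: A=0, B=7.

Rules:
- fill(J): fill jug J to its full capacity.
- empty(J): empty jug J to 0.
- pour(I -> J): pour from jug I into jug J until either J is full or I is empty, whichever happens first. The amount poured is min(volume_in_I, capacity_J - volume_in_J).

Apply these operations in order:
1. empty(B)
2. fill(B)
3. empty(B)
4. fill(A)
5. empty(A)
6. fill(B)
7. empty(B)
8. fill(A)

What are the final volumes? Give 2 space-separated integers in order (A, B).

Answer: 3 0

Derivation:
Step 1: empty(B) -> (A=0 B=0)
Step 2: fill(B) -> (A=0 B=10)
Step 3: empty(B) -> (A=0 B=0)
Step 4: fill(A) -> (A=3 B=0)
Step 5: empty(A) -> (A=0 B=0)
Step 6: fill(B) -> (A=0 B=10)
Step 7: empty(B) -> (A=0 B=0)
Step 8: fill(A) -> (A=3 B=0)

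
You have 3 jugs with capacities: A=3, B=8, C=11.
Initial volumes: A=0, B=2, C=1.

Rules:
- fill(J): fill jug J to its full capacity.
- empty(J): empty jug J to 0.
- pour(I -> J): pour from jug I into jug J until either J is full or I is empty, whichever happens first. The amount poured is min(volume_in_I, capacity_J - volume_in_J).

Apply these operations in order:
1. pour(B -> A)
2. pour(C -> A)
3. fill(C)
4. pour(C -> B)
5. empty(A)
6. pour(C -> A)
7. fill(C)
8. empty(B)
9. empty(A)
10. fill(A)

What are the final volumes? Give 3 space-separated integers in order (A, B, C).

Step 1: pour(B -> A) -> (A=2 B=0 C=1)
Step 2: pour(C -> A) -> (A=3 B=0 C=0)
Step 3: fill(C) -> (A=3 B=0 C=11)
Step 4: pour(C -> B) -> (A=3 B=8 C=3)
Step 5: empty(A) -> (A=0 B=8 C=3)
Step 6: pour(C -> A) -> (A=3 B=8 C=0)
Step 7: fill(C) -> (A=3 B=8 C=11)
Step 8: empty(B) -> (A=3 B=0 C=11)
Step 9: empty(A) -> (A=0 B=0 C=11)
Step 10: fill(A) -> (A=3 B=0 C=11)

Answer: 3 0 11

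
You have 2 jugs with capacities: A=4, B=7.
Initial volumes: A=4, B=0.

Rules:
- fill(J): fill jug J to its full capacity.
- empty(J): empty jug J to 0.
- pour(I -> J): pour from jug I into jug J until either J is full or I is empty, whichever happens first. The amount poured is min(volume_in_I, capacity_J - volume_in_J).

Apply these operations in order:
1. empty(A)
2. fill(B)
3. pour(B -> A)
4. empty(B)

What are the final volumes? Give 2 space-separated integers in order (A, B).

Step 1: empty(A) -> (A=0 B=0)
Step 2: fill(B) -> (A=0 B=7)
Step 3: pour(B -> A) -> (A=4 B=3)
Step 4: empty(B) -> (A=4 B=0)

Answer: 4 0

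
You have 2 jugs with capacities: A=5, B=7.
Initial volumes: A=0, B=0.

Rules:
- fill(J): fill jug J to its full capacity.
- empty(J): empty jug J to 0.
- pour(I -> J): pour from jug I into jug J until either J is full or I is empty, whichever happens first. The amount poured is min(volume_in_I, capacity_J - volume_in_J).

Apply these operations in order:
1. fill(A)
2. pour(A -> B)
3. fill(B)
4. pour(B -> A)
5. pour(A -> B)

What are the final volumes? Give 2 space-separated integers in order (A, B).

Step 1: fill(A) -> (A=5 B=0)
Step 2: pour(A -> B) -> (A=0 B=5)
Step 3: fill(B) -> (A=0 B=7)
Step 4: pour(B -> A) -> (A=5 B=2)
Step 5: pour(A -> B) -> (A=0 B=7)

Answer: 0 7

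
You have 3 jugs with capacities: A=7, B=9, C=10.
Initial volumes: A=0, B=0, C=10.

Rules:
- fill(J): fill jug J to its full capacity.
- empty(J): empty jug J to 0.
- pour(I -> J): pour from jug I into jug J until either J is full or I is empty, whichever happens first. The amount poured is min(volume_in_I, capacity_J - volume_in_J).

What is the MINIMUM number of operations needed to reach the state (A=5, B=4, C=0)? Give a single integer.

Answer: 8

Derivation:
BFS from (A=0, B=0, C=10). One shortest path:
  1. pour(C -> B) -> (A=0 B=9 C=1)
  2. pour(B -> A) -> (A=7 B=2 C=1)
  3. pour(A -> C) -> (A=0 B=2 C=8)
  4. pour(B -> A) -> (A=2 B=0 C=8)
  5. fill(B) -> (A=2 B=9 C=8)
  6. pour(B -> A) -> (A=7 B=4 C=8)
  7. pour(A -> C) -> (A=5 B=4 C=10)
  8. empty(C) -> (A=5 B=4 C=0)
Reached target in 8 moves.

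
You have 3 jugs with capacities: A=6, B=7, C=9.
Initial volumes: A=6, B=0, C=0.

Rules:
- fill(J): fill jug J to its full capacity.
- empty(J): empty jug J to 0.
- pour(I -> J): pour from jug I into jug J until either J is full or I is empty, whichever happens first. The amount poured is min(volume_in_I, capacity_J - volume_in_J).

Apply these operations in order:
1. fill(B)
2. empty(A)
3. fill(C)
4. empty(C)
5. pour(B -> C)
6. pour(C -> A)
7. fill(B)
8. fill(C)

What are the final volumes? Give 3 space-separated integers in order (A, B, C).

Answer: 6 7 9

Derivation:
Step 1: fill(B) -> (A=6 B=7 C=0)
Step 2: empty(A) -> (A=0 B=7 C=0)
Step 3: fill(C) -> (A=0 B=7 C=9)
Step 4: empty(C) -> (A=0 B=7 C=0)
Step 5: pour(B -> C) -> (A=0 B=0 C=7)
Step 6: pour(C -> A) -> (A=6 B=0 C=1)
Step 7: fill(B) -> (A=6 B=7 C=1)
Step 8: fill(C) -> (A=6 B=7 C=9)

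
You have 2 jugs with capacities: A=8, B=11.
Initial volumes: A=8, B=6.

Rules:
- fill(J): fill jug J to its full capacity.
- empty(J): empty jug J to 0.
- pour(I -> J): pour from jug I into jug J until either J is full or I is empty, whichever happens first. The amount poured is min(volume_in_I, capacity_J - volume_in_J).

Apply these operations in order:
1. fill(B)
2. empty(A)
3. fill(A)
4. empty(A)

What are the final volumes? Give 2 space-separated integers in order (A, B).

Step 1: fill(B) -> (A=8 B=11)
Step 2: empty(A) -> (A=0 B=11)
Step 3: fill(A) -> (A=8 B=11)
Step 4: empty(A) -> (A=0 B=11)

Answer: 0 11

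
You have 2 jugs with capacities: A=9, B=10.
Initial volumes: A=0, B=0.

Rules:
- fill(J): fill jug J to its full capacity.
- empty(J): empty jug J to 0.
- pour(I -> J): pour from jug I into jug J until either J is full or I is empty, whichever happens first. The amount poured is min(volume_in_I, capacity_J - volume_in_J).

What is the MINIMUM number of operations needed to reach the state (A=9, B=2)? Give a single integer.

BFS from (A=0, B=0). One shortest path:
  1. fill(B) -> (A=0 B=10)
  2. pour(B -> A) -> (A=9 B=1)
  3. empty(A) -> (A=0 B=1)
  4. pour(B -> A) -> (A=1 B=0)
  5. fill(B) -> (A=1 B=10)
  6. pour(B -> A) -> (A=9 B=2)
Reached target in 6 moves.

Answer: 6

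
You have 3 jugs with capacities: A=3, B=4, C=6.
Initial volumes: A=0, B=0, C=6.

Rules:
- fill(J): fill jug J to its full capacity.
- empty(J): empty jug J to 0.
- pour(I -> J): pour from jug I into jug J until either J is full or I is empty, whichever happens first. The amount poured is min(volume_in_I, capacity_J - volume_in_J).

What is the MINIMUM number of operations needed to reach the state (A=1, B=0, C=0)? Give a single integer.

Answer: 5

Derivation:
BFS from (A=0, B=0, C=6). One shortest path:
  1. fill(B) -> (A=0 B=4 C=6)
  2. empty(C) -> (A=0 B=4 C=0)
  3. pour(B -> A) -> (A=3 B=1 C=0)
  4. empty(A) -> (A=0 B=1 C=0)
  5. pour(B -> A) -> (A=1 B=0 C=0)
Reached target in 5 moves.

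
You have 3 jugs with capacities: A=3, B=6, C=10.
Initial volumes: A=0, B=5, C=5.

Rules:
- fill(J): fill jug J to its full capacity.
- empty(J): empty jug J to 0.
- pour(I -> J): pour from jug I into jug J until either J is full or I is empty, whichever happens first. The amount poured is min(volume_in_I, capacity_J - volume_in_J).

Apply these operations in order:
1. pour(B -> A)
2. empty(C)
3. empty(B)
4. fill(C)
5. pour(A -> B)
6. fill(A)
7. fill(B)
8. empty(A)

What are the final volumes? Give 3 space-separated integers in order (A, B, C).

Answer: 0 6 10

Derivation:
Step 1: pour(B -> A) -> (A=3 B=2 C=5)
Step 2: empty(C) -> (A=3 B=2 C=0)
Step 3: empty(B) -> (A=3 B=0 C=0)
Step 4: fill(C) -> (A=3 B=0 C=10)
Step 5: pour(A -> B) -> (A=0 B=3 C=10)
Step 6: fill(A) -> (A=3 B=3 C=10)
Step 7: fill(B) -> (A=3 B=6 C=10)
Step 8: empty(A) -> (A=0 B=6 C=10)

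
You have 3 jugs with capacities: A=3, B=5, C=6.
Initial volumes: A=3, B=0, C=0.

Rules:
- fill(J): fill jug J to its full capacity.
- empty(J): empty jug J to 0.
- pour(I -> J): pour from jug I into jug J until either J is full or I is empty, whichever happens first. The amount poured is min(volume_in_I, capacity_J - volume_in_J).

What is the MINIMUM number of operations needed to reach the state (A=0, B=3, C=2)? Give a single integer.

Answer: 5

Derivation:
BFS from (A=3, B=0, C=0). One shortest path:
  1. empty(A) -> (A=0 B=0 C=0)
  2. fill(B) -> (A=0 B=5 C=0)
  3. pour(B -> A) -> (A=3 B=2 C=0)
  4. pour(B -> C) -> (A=3 B=0 C=2)
  5. pour(A -> B) -> (A=0 B=3 C=2)
Reached target in 5 moves.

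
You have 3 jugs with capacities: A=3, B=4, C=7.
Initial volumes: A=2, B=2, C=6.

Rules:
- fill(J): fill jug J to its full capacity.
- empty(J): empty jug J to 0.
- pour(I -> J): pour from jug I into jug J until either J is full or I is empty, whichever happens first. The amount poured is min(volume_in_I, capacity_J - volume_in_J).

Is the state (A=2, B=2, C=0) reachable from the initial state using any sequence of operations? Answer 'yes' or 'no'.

BFS from (A=2, B=2, C=6):
  1. empty(C) -> (A=2 B=2 C=0)
Target reached → yes.

Answer: yes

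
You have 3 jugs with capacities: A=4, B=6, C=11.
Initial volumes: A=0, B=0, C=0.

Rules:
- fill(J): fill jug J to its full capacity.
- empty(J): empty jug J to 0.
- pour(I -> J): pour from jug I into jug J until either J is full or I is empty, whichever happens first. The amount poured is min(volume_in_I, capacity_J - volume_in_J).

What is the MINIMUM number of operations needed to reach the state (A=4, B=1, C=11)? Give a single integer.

Answer: 5

Derivation:
BFS from (A=0, B=0, C=0). One shortest path:
  1. fill(A) -> (A=4 B=0 C=0)
  2. fill(B) -> (A=4 B=6 C=0)
  3. pour(B -> C) -> (A=4 B=0 C=6)
  4. fill(B) -> (A=4 B=6 C=6)
  5. pour(B -> C) -> (A=4 B=1 C=11)
Reached target in 5 moves.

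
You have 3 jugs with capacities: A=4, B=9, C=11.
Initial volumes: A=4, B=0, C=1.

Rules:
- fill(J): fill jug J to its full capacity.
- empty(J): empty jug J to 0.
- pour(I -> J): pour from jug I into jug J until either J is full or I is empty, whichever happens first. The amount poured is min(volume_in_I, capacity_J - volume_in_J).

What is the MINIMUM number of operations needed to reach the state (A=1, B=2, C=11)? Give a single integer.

Answer: 5

Derivation:
BFS from (A=4, B=0, C=1). One shortest path:
  1. pour(A -> B) -> (A=0 B=4 C=1)
  2. pour(C -> A) -> (A=1 B=4 C=0)
  3. pour(B -> C) -> (A=1 B=0 C=4)
  4. fill(B) -> (A=1 B=9 C=4)
  5. pour(B -> C) -> (A=1 B=2 C=11)
Reached target in 5 moves.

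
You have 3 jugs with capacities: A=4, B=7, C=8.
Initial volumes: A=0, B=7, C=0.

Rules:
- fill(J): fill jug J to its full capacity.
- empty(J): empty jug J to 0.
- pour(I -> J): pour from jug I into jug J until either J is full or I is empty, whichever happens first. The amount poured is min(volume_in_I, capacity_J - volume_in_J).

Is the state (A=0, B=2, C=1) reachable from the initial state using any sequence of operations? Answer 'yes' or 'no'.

Answer: yes

Derivation:
BFS from (A=0, B=7, C=0):
  1. fill(A) -> (A=4 B=7 C=0)
  2. pour(B -> C) -> (A=4 B=0 C=7)
  3. pour(A -> B) -> (A=0 B=4 C=7)
  4. pour(C -> A) -> (A=4 B=4 C=3)
  5. pour(A -> B) -> (A=1 B=7 C=3)
  6. pour(B -> C) -> (A=1 B=2 C=8)
  7. empty(C) -> (A=1 B=2 C=0)
  8. pour(A -> C) -> (A=0 B=2 C=1)
Target reached → yes.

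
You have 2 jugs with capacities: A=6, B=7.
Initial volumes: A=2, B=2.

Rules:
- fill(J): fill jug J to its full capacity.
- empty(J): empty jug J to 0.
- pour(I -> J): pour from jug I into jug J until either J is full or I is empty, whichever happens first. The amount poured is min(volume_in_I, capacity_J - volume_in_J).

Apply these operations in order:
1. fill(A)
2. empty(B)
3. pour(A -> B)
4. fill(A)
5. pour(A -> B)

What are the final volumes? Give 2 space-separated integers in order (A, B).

Answer: 5 7

Derivation:
Step 1: fill(A) -> (A=6 B=2)
Step 2: empty(B) -> (A=6 B=0)
Step 3: pour(A -> B) -> (A=0 B=6)
Step 4: fill(A) -> (A=6 B=6)
Step 5: pour(A -> B) -> (A=5 B=7)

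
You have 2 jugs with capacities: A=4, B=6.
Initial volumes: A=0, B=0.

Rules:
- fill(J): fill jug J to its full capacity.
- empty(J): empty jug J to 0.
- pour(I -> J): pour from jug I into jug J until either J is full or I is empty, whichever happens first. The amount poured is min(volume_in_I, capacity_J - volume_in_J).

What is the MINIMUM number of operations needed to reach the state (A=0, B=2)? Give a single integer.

BFS from (A=0, B=0). One shortest path:
  1. fill(B) -> (A=0 B=6)
  2. pour(B -> A) -> (A=4 B=2)
  3. empty(A) -> (A=0 B=2)
Reached target in 3 moves.

Answer: 3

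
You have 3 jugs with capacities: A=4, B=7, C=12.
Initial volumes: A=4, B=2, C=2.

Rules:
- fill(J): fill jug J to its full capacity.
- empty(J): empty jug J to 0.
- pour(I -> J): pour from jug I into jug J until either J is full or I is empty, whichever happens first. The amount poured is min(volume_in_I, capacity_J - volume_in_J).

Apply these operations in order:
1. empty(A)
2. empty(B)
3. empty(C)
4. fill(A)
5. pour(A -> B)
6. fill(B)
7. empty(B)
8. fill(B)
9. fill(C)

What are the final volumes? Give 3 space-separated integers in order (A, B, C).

Step 1: empty(A) -> (A=0 B=2 C=2)
Step 2: empty(B) -> (A=0 B=0 C=2)
Step 3: empty(C) -> (A=0 B=0 C=0)
Step 4: fill(A) -> (A=4 B=0 C=0)
Step 5: pour(A -> B) -> (A=0 B=4 C=0)
Step 6: fill(B) -> (A=0 B=7 C=0)
Step 7: empty(B) -> (A=0 B=0 C=0)
Step 8: fill(B) -> (A=0 B=7 C=0)
Step 9: fill(C) -> (A=0 B=7 C=12)

Answer: 0 7 12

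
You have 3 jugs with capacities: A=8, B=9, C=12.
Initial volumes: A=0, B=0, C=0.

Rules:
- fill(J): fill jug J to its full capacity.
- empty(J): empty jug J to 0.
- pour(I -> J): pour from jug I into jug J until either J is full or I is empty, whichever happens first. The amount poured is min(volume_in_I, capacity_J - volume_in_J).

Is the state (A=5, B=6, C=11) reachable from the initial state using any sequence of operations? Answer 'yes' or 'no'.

BFS explored all 554 reachable states.
Reachable set includes: (0,0,0), (0,0,1), (0,0,2), (0,0,3), (0,0,4), (0,0,5), (0,0,6), (0,0,7), (0,0,8), (0,0,9), (0,0,10), (0,0,11) ...
Target (A=5, B=6, C=11) not in reachable set → no.

Answer: no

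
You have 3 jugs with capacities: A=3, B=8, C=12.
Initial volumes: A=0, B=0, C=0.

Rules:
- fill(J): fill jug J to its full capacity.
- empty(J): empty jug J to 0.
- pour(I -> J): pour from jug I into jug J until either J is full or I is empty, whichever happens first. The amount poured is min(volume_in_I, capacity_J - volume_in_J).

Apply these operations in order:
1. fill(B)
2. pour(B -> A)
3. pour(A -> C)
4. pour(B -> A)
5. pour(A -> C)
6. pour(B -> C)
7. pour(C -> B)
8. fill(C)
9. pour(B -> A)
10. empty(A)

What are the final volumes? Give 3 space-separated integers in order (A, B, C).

Step 1: fill(B) -> (A=0 B=8 C=0)
Step 2: pour(B -> A) -> (A=3 B=5 C=0)
Step 3: pour(A -> C) -> (A=0 B=5 C=3)
Step 4: pour(B -> A) -> (A=3 B=2 C=3)
Step 5: pour(A -> C) -> (A=0 B=2 C=6)
Step 6: pour(B -> C) -> (A=0 B=0 C=8)
Step 7: pour(C -> B) -> (A=0 B=8 C=0)
Step 8: fill(C) -> (A=0 B=8 C=12)
Step 9: pour(B -> A) -> (A=3 B=5 C=12)
Step 10: empty(A) -> (A=0 B=5 C=12)

Answer: 0 5 12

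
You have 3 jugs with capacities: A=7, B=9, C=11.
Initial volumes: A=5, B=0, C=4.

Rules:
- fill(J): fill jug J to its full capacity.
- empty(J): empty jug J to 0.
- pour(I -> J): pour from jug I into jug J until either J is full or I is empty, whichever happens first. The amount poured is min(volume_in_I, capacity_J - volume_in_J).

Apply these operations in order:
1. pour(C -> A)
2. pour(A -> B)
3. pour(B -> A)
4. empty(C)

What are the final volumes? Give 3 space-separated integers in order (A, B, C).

Answer: 7 0 0

Derivation:
Step 1: pour(C -> A) -> (A=7 B=0 C=2)
Step 2: pour(A -> B) -> (A=0 B=7 C=2)
Step 3: pour(B -> A) -> (A=7 B=0 C=2)
Step 4: empty(C) -> (A=7 B=0 C=0)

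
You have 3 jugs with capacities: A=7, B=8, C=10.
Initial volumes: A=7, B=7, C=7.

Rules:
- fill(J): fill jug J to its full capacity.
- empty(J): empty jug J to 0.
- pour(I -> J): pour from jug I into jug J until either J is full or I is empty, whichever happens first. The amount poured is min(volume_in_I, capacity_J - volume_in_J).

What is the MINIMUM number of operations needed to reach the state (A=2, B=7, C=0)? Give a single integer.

BFS from (A=7, B=7, C=7). One shortest path:
  1. empty(B) -> (A=7 B=0 C=7)
  2. fill(C) -> (A=7 B=0 C=10)
  3. pour(C -> B) -> (A=7 B=8 C=2)
  4. empty(B) -> (A=7 B=0 C=2)
  5. pour(A -> B) -> (A=0 B=7 C=2)
  6. pour(C -> A) -> (A=2 B=7 C=0)
Reached target in 6 moves.

Answer: 6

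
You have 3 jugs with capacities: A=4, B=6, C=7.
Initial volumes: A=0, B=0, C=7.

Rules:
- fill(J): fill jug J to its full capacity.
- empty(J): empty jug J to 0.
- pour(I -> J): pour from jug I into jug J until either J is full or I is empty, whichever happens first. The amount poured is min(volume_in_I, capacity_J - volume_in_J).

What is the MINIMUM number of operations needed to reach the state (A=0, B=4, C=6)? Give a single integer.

BFS from (A=0, B=0, C=7). One shortest path:
  1. fill(A) -> (A=4 B=0 C=7)
  2. fill(B) -> (A=4 B=6 C=7)
  3. empty(C) -> (A=4 B=6 C=0)
  4. pour(B -> C) -> (A=4 B=0 C=6)
  5. pour(A -> B) -> (A=0 B=4 C=6)
Reached target in 5 moves.

Answer: 5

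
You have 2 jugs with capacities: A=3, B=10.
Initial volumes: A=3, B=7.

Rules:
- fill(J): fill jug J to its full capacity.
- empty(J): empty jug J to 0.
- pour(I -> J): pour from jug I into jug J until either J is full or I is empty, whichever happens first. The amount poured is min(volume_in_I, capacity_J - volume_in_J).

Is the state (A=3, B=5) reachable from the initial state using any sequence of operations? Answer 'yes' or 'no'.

Answer: yes

Derivation:
BFS from (A=3, B=7):
  1. empty(A) -> (A=0 B=7)
  2. pour(B -> A) -> (A=3 B=4)
  3. empty(A) -> (A=0 B=4)
  4. pour(B -> A) -> (A=3 B=1)
  5. empty(A) -> (A=0 B=1)
  6. pour(B -> A) -> (A=1 B=0)
  7. fill(B) -> (A=1 B=10)
  8. pour(B -> A) -> (A=3 B=8)
  9. empty(A) -> (A=0 B=8)
  10. pour(B -> A) -> (A=3 B=5)
Target reached → yes.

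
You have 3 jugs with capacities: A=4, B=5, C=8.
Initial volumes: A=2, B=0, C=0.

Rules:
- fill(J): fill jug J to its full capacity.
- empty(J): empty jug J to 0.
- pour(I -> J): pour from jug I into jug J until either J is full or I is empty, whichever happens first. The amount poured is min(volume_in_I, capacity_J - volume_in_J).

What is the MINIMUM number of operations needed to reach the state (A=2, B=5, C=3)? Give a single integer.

Answer: 2

Derivation:
BFS from (A=2, B=0, C=0). One shortest path:
  1. fill(C) -> (A=2 B=0 C=8)
  2. pour(C -> B) -> (A=2 B=5 C=3)
Reached target in 2 moves.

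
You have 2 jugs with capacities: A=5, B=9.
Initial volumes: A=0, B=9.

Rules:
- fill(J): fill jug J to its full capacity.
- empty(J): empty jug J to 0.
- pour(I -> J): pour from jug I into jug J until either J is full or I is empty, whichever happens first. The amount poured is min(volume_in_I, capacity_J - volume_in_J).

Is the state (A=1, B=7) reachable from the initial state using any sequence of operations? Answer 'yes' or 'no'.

Answer: no

Derivation:
BFS explored all 28 reachable states.
Reachable set includes: (0,0), (0,1), (0,2), (0,3), (0,4), (0,5), (0,6), (0,7), (0,8), (0,9), (1,0), (1,9) ...
Target (A=1, B=7) not in reachable set → no.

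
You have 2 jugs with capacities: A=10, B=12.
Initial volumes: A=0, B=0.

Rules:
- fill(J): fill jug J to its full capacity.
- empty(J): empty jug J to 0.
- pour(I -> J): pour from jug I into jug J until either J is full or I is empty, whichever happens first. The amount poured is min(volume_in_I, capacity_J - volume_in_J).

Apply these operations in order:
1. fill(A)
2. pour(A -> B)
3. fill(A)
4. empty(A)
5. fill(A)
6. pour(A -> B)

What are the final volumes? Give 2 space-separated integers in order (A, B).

Answer: 8 12

Derivation:
Step 1: fill(A) -> (A=10 B=0)
Step 2: pour(A -> B) -> (A=0 B=10)
Step 3: fill(A) -> (A=10 B=10)
Step 4: empty(A) -> (A=0 B=10)
Step 5: fill(A) -> (A=10 B=10)
Step 6: pour(A -> B) -> (A=8 B=12)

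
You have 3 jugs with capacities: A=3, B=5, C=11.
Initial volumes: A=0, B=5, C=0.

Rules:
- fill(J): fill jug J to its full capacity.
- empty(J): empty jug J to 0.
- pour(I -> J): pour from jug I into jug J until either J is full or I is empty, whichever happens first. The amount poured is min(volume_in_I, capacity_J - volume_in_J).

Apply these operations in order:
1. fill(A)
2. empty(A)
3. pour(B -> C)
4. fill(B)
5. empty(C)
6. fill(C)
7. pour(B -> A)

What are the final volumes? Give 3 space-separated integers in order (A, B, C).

Step 1: fill(A) -> (A=3 B=5 C=0)
Step 2: empty(A) -> (A=0 B=5 C=0)
Step 3: pour(B -> C) -> (A=0 B=0 C=5)
Step 4: fill(B) -> (A=0 B=5 C=5)
Step 5: empty(C) -> (A=0 B=5 C=0)
Step 6: fill(C) -> (A=0 B=5 C=11)
Step 7: pour(B -> A) -> (A=3 B=2 C=11)

Answer: 3 2 11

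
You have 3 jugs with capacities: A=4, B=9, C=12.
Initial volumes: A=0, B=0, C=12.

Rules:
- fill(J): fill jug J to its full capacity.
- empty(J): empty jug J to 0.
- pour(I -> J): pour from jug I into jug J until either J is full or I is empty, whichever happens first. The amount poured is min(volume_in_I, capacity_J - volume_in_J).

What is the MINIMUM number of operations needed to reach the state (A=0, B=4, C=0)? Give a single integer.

BFS from (A=0, B=0, C=12). One shortest path:
  1. fill(A) -> (A=4 B=0 C=12)
  2. empty(C) -> (A=4 B=0 C=0)
  3. pour(A -> B) -> (A=0 B=4 C=0)
Reached target in 3 moves.

Answer: 3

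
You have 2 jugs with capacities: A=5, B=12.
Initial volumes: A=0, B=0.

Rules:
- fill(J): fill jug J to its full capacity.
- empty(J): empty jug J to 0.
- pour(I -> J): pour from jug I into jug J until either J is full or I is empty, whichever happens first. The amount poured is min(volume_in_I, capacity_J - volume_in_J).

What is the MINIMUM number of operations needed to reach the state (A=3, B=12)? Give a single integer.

BFS from (A=0, B=0). One shortest path:
  1. fill(A) -> (A=5 B=0)
  2. pour(A -> B) -> (A=0 B=5)
  3. fill(A) -> (A=5 B=5)
  4. pour(A -> B) -> (A=0 B=10)
  5. fill(A) -> (A=5 B=10)
  6. pour(A -> B) -> (A=3 B=12)
Reached target in 6 moves.

Answer: 6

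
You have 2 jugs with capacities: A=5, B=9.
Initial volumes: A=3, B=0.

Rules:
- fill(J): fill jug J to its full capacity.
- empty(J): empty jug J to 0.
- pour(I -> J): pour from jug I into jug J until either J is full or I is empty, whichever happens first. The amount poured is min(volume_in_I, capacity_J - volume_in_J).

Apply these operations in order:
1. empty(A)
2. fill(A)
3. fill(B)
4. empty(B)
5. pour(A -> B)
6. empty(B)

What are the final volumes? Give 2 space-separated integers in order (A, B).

Answer: 0 0

Derivation:
Step 1: empty(A) -> (A=0 B=0)
Step 2: fill(A) -> (A=5 B=0)
Step 3: fill(B) -> (A=5 B=9)
Step 4: empty(B) -> (A=5 B=0)
Step 5: pour(A -> B) -> (A=0 B=5)
Step 6: empty(B) -> (A=0 B=0)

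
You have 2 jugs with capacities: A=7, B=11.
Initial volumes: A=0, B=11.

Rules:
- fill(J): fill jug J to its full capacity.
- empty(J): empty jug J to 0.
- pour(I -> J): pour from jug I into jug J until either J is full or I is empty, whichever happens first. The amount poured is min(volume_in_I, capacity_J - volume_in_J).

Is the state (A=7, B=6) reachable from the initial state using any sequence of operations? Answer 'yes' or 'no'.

BFS from (A=0, B=11):
  1. fill(A) -> (A=7 B=11)
  2. empty(B) -> (A=7 B=0)
  3. pour(A -> B) -> (A=0 B=7)
  4. fill(A) -> (A=7 B=7)
  5. pour(A -> B) -> (A=3 B=11)
  6. empty(B) -> (A=3 B=0)
  7. pour(A -> B) -> (A=0 B=3)
  8. fill(A) -> (A=7 B=3)
  9. pour(A -> B) -> (A=0 B=10)
  10. fill(A) -> (A=7 B=10)
  11. pour(A -> B) -> (A=6 B=11)
  12. empty(B) -> (A=6 B=0)
  13. pour(A -> B) -> (A=0 B=6)
  14. fill(A) -> (A=7 B=6)
Target reached → yes.

Answer: yes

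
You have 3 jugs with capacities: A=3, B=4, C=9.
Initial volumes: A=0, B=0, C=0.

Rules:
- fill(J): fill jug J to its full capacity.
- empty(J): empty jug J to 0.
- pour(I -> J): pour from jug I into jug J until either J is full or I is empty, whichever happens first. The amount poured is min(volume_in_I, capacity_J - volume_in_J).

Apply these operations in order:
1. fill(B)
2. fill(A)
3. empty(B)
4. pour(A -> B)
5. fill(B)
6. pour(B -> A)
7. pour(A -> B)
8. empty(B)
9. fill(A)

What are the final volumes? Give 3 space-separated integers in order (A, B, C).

Step 1: fill(B) -> (A=0 B=4 C=0)
Step 2: fill(A) -> (A=3 B=4 C=0)
Step 3: empty(B) -> (A=3 B=0 C=0)
Step 4: pour(A -> B) -> (A=0 B=3 C=0)
Step 5: fill(B) -> (A=0 B=4 C=0)
Step 6: pour(B -> A) -> (A=3 B=1 C=0)
Step 7: pour(A -> B) -> (A=0 B=4 C=0)
Step 8: empty(B) -> (A=0 B=0 C=0)
Step 9: fill(A) -> (A=3 B=0 C=0)

Answer: 3 0 0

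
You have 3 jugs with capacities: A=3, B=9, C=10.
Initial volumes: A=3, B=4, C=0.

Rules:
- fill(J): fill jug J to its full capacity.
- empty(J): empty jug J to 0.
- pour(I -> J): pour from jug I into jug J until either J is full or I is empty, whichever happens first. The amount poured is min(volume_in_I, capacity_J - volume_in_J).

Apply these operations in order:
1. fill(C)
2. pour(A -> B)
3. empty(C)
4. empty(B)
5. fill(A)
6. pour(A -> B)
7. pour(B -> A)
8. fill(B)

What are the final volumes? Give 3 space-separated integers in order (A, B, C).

Step 1: fill(C) -> (A=3 B=4 C=10)
Step 2: pour(A -> B) -> (A=0 B=7 C=10)
Step 3: empty(C) -> (A=0 B=7 C=0)
Step 4: empty(B) -> (A=0 B=0 C=0)
Step 5: fill(A) -> (A=3 B=0 C=0)
Step 6: pour(A -> B) -> (A=0 B=3 C=0)
Step 7: pour(B -> A) -> (A=3 B=0 C=0)
Step 8: fill(B) -> (A=3 B=9 C=0)

Answer: 3 9 0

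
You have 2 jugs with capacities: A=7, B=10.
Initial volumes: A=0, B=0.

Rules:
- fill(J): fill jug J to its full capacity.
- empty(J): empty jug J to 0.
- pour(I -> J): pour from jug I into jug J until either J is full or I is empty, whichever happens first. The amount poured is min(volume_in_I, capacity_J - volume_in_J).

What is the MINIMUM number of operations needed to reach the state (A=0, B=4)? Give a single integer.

BFS from (A=0, B=0). One shortest path:
  1. fill(A) -> (A=7 B=0)
  2. pour(A -> B) -> (A=0 B=7)
  3. fill(A) -> (A=7 B=7)
  4. pour(A -> B) -> (A=4 B=10)
  5. empty(B) -> (A=4 B=0)
  6. pour(A -> B) -> (A=0 B=4)
Reached target in 6 moves.

Answer: 6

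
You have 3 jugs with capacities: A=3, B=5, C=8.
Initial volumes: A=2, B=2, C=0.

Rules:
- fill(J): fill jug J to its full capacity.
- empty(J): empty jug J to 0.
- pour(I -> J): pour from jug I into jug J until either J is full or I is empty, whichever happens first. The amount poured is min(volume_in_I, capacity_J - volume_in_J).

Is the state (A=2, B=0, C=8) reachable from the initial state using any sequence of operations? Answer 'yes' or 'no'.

BFS from (A=2, B=2, C=0):
  1. empty(B) -> (A=2 B=0 C=0)
  2. fill(C) -> (A=2 B=0 C=8)
Target reached → yes.

Answer: yes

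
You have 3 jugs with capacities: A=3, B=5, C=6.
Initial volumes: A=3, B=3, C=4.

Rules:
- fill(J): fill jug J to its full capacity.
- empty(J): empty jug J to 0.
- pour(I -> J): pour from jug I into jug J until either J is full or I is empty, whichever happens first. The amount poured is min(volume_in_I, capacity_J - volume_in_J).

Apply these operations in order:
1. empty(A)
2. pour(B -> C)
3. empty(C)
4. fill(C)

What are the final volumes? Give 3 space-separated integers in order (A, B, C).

Answer: 0 1 6

Derivation:
Step 1: empty(A) -> (A=0 B=3 C=4)
Step 2: pour(B -> C) -> (A=0 B=1 C=6)
Step 3: empty(C) -> (A=0 B=1 C=0)
Step 4: fill(C) -> (A=0 B=1 C=6)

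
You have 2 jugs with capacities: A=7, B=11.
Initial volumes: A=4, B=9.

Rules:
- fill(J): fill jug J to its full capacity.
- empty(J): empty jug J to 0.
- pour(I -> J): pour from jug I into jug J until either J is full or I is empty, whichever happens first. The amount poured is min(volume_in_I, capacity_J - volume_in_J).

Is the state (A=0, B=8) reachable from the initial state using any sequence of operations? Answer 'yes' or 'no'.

BFS from (A=4, B=9):
  1. fill(B) -> (A=4 B=11)
  2. pour(B -> A) -> (A=7 B=8)
  3. empty(A) -> (A=0 B=8)
Target reached → yes.

Answer: yes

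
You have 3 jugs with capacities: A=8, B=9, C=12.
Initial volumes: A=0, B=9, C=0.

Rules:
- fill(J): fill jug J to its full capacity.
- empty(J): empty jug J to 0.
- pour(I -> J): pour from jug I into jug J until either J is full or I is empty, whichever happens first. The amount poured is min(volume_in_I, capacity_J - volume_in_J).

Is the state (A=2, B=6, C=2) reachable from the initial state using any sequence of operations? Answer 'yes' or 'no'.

Answer: no

Derivation:
BFS explored all 554 reachable states.
Reachable set includes: (0,0,0), (0,0,1), (0,0,2), (0,0,3), (0,0,4), (0,0,5), (0,0,6), (0,0,7), (0,0,8), (0,0,9), (0,0,10), (0,0,11) ...
Target (A=2, B=6, C=2) not in reachable set → no.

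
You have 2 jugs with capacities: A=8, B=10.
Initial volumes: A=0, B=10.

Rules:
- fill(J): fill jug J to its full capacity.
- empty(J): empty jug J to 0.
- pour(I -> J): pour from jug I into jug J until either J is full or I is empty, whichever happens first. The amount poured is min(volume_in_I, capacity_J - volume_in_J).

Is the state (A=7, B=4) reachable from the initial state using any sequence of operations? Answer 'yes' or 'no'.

Answer: no

Derivation:
BFS explored all 18 reachable states.
Reachable set includes: (0,0), (0,2), (0,4), (0,6), (0,8), (0,10), (2,0), (2,10), (4,0), (4,10), (6,0), (6,10) ...
Target (A=7, B=4) not in reachable set → no.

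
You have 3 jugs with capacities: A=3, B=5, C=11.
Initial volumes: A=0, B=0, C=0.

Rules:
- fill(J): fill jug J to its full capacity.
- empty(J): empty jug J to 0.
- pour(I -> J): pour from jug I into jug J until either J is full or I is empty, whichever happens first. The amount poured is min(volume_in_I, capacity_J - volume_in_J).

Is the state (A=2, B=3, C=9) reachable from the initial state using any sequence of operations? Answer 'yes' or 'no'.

Answer: no

Derivation:
BFS explored all 208 reachable states.
Reachable set includes: (0,0,0), (0,0,1), (0,0,2), (0,0,3), (0,0,4), (0,0,5), (0,0,6), (0,0,7), (0,0,8), (0,0,9), (0,0,10), (0,0,11) ...
Target (A=2, B=3, C=9) not in reachable set → no.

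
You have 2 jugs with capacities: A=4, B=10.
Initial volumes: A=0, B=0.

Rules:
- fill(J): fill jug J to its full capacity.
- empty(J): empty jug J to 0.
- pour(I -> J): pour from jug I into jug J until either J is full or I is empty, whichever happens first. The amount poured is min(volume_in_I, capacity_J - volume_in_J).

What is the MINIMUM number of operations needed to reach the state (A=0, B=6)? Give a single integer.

BFS from (A=0, B=0). One shortest path:
  1. fill(B) -> (A=0 B=10)
  2. pour(B -> A) -> (A=4 B=6)
  3. empty(A) -> (A=0 B=6)
Reached target in 3 moves.

Answer: 3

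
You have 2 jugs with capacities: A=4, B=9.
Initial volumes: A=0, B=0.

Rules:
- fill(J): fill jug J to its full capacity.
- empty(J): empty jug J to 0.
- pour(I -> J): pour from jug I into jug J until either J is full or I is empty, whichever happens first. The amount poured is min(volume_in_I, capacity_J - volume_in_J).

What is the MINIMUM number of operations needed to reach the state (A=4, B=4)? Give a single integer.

Answer: 3

Derivation:
BFS from (A=0, B=0). One shortest path:
  1. fill(A) -> (A=4 B=0)
  2. pour(A -> B) -> (A=0 B=4)
  3. fill(A) -> (A=4 B=4)
Reached target in 3 moves.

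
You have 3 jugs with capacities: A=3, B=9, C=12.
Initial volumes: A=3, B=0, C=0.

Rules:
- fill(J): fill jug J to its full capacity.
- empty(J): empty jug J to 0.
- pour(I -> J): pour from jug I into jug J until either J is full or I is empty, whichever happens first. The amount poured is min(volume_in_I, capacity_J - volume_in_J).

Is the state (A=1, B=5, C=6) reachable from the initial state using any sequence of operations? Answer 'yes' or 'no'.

BFS explored all 40 reachable states.
Reachable set includes: (0,0,0), (0,0,3), (0,0,6), (0,0,9), (0,0,12), (0,3,0), (0,3,3), (0,3,6), (0,3,9), (0,3,12), (0,6,0), (0,6,3) ...
Target (A=1, B=5, C=6) not in reachable set → no.

Answer: no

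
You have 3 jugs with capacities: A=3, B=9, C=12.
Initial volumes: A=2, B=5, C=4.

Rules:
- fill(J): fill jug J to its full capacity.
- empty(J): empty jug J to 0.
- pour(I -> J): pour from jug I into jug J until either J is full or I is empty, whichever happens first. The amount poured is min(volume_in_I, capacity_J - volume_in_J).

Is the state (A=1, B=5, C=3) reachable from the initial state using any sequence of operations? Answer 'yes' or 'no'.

Answer: no

Derivation:
BFS explored all 345 reachable states.
Reachable set includes: (0,0,0), (0,0,1), (0,0,2), (0,0,3), (0,0,4), (0,0,5), (0,0,6), (0,0,7), (0,0,8), (0,0,9), (0,0,10), (0,0,11) ...
Target (A=1, B=5, C=3) not in reachable set → no.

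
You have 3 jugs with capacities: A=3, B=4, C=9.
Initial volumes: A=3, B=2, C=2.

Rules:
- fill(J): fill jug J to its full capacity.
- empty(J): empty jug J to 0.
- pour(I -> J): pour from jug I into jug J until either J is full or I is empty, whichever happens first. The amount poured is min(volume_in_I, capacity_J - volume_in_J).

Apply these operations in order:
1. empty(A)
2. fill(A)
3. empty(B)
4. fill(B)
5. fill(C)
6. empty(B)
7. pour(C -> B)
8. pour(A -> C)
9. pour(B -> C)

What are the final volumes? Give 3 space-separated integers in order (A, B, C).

Step 1: empty(A) -> (A=0 B=2 C=2)
Step 2: fill(A) -> (A=3 B=2 C=2)
Step 3: empty(B) -> (A=3 B=0 C=2)
Step 4: fill(B) -> (A=3 B=4 C=2)
Step 5: fill(C) -> (A=3 B=4 C=9)
Step 6: empty(B) -> (A=3 B=0 C=9)
Step 7: pour(C -> B) -> (A=3 B=4 C=5)
Step 8: pour(A -> C) -> (A=0 B=4 C=8)
Step 9: pour(B -> C) -> (A=0 B=3 C=9)

Answer: 0 3 9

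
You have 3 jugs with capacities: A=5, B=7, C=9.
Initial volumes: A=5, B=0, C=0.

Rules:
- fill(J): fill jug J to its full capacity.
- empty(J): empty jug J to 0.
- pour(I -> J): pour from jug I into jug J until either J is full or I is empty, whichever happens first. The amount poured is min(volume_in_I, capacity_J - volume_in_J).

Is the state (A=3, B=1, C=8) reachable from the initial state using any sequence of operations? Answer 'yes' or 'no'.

Answer: no

Derivation:
BFS explored all 288 reachable states.
Reachable set includes: (0,0,0), (0,0,1), (0,0,2), (0,0,3), (0,0,4), (0,0,5), (0,0,6), (0,0,7), (0,0,8), (0,0,9), (0,1,0), (0,1,1) ...
Target (A=3, B=1, C=8) not in reachable set → no.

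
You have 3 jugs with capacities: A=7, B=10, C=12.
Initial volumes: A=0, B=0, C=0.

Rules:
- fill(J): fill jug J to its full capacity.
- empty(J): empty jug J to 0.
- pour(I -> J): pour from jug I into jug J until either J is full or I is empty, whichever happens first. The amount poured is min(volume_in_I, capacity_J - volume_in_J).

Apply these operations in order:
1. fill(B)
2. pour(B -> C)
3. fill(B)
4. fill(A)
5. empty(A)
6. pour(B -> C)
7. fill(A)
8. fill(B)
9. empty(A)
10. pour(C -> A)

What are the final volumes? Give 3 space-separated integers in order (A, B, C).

Step 1: fill(B) -> (A=0 B=10 C=0)
Step 2: pour(B -> C) -> (A=0 B=0 C=10)
Step 3: fill(B) -> (A=0 B=10 C=10)
Step 4: fill(A) -> (A=7 B=10 C=10)
Step 5: empty(A) -> (A=0 B=10 C=10)
Step 6: pour(B -> C) -> (A=0 B=8 C=12)
Step 7: fill(A) -> (A=7 B=8 C=12)
Step 8: fill(B) -> (A=7 B=10 C=12)
Step 9: empty(A) -> (A=0 B=10 C=12)
Step 10: pour(C -> A) -> (A=7 B=10 C=5)

Answer: 7 10 5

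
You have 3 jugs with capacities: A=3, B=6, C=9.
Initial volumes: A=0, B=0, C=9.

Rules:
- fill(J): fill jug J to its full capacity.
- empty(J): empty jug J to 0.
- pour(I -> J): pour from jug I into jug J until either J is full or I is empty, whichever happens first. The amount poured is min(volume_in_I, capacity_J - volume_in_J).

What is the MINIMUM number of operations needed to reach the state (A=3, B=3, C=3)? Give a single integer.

BFS from (A=0, B=0, C=9). One shortest path:
  1. pour(C -> B) -> (A=0 B=6 C=3)
  2. pour(B -> A) -> (A=3 B=3 C=3)
Reached target in 2 moves.

Answer: 2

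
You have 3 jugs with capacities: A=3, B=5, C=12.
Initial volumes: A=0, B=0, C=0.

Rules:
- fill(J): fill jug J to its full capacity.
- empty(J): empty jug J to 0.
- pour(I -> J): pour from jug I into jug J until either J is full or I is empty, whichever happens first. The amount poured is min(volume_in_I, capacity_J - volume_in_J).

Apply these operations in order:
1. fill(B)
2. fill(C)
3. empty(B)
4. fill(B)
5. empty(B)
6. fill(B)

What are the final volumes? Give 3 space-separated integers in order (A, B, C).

Answer: 0 5 12

Derivation:
Step 1: fill(B) -> (A=0 B=5 C=0)
Step 2: fill(C) -> (A=0 B=5 C=12)
Step 3: empty(B) -> (A=0 B=0 C=12)
Step 4: fill(B) -> (A=0 B=5 C=12)
Step 5: empty(B) -> (A=0 B=0 C=12)
Step 6: fill(B) -> (A=0 B=5 C=12)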